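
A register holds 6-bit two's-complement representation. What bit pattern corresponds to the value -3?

111101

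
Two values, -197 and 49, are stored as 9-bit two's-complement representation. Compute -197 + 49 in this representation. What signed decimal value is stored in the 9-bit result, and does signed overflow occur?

-148; no overflow

-197 → 100111011
49 → 000110001
  100111011
+ 000110001
= 101101100
Result 101101100: MSB = 1 → 364 − 512 = -148.
Addends have opposite signs, so signed overflow cannot occur.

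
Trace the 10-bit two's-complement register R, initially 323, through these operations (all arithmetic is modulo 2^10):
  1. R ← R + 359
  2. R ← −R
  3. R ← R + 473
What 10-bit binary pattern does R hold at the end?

1100101111

Start: R = 323 = 0101000011.
R = 323 + 359 = 682; wraps to -342 = 1010101010
R = −(-342) = 342 = 0101010110
R = 342 + 473 = 815; wraps to -209 = 1100101111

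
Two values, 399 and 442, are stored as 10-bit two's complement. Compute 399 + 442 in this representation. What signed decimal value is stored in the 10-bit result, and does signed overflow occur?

399 → 0110001111
442 → 0110111010
  0110001111
+ 0110111010
= 1101001001
Result 1101001001: MSB = 1 → 841 − 1024 = -183.
Both addends are non-negative but the stored result is negative: signed overflow. The true value 399 + 442 = 841 lies outside [-512, 511].

-183; overflow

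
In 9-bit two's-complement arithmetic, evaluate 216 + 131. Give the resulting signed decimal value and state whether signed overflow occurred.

-165; overflow

216 → 011011000
131 → 010000011
  011011000
+ 010000011
= 101011011
Result 101011011: MSB = 1 → 347 − 512 = -165.
Both addends are non-negative but the stored result is negative: signed overflow. The true value 216 + 131 = 347 lies outside [-256, 255].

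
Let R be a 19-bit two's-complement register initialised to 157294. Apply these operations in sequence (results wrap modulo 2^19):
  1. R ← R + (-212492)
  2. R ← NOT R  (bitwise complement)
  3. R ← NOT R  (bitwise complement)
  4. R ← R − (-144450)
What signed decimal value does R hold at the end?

89252

Start: R = 157294 = 0100110011001101110.
R = 157294 + (-212492) = -55198 = 1110010100001100010
R = NOT 1110010100001100010 = 0001101011110011101 = 55197
R = NOT 0001101011110011101 = 1110010100001100010 = -55198
R = -55198 − (-144450) = 89252 = 0010101110010100100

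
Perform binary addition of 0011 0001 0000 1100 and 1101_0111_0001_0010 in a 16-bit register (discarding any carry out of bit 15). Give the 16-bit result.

0000100000011110

  0011000100001100
+ 1101011100010010
= 0000100000011110  (discard carry-out 1)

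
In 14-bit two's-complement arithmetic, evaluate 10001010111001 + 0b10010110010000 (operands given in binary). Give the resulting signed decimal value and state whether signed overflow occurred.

10001010111001 = -7495 (signed)
0b10010110010000 → 10010110010000 = -6768 (signed)
  10001010111001
+ 10010110010000
= 00100001001001  (discard carry-out 1)
Result 00100001001001: MSB = 0 → value 2121.
Both addends are negative but the stored result is non-negative: signed overflow. The true value -7495 + (-6768) = -14263 lies outside [-8192, 8191].

2121; overflow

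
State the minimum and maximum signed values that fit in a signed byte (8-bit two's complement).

min = -128, max = 127

Minimum: −2^7 = -128.
Maximum: 2^7 − 1 = 127.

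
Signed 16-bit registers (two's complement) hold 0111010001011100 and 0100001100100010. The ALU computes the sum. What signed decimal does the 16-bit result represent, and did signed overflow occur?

-18562; overflow

0111010001011100 = 29788 (signed)
0100001100100010 = 17186 (signed)
  0111010001011100
+ 0100001100100010
= 1011011101111110
Result 1011011101111110: MSB = 1 → 46974 − 65536 = -18562.
Both addends are non-negative but the stored result is negative: signed overflow. The true value 29788 + 17186 = 46974 lies outside [-32768, 32767].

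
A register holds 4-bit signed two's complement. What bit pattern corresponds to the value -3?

1101

|-3| = 3 = 0011 in 4 bits.
Invert the bits: 1100. Add 1: 1101.
Check: 1101 reads as 13 − 16 = -3.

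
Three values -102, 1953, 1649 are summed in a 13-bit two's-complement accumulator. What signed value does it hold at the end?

-102 + 1953 = 1851 (0011100111011)
1851 + 1649 = 3500 (0110110101100)

3500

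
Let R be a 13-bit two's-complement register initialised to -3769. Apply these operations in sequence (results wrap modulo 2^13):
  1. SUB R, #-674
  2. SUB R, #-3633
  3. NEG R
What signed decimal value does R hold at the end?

-538

Start: R = -3769 = 1000101000111.
R = -3769 − (-674) = -3095 = 1001111101001
R = -3095 − (-3633) = 538 = 0001000011010
R = −(538) = -538 = 1110111100110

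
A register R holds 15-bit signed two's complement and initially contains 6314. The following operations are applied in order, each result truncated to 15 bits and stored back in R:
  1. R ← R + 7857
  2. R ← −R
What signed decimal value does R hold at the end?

-14171

Start: R = 6314 = 001100010101010.
R = 6314 + 7857 = 14171 = 011011101011011
R = −(14171) = -14171 = 100100010100101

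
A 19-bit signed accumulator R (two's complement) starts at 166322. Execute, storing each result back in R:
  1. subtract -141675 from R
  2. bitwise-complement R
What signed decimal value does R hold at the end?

Start: R = 166322 = 0101000100110110010.
R = 166322 − (-141675) = 307997; wraps to -216291 = 1001011001100011101
R = NOT 1001011001100011101 = 0110100110011100010 = 216290

216290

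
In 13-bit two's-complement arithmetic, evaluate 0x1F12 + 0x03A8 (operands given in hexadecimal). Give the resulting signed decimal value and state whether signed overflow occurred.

698; no overflow

0x1F12 = 1111100010010 = -238 (signed)
0x03A8 = 0001110101000 = 936 (signed)
  1111100010010
+ 0001110101000
= 0001010111010  (discard carry-out 1)
Result 0001010111010: MSB = 0 → value 698.
Addends have opposite signs, so signed overflow cannot occur.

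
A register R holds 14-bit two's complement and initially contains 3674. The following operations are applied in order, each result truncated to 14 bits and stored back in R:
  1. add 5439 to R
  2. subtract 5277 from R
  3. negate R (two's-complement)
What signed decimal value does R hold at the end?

Start: R = 3674 = 00111001011010.
R = 3674 + 5439 = 9113; wraps to -7271 = 10001110011001
R = -7271 − 5277 = -12548; wraps to 3836 = 00111011111100
R = −(3836) = -3836 = 11000100000100

-3836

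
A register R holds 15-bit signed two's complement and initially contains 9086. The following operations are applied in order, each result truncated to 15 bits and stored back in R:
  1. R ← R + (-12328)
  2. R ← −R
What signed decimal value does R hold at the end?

Start: R = 9086 = 010001101111110.
R = 9086 + (-12328) = -3242 = 111001101010110
R = −(-3242) = 3242 = 000110010101010

3242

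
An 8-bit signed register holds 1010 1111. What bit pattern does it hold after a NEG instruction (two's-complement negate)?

01010001

Invert: 01010000. Add 1: 01010001.
Check: 10101111 = -81, 01010001 = 81.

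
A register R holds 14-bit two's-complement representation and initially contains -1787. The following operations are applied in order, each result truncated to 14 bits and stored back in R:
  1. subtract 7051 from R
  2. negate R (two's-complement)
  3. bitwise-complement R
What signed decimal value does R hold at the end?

Start: R = -1787 = 11100100000101.
R = -1787 − 7051 = -8838; wraps to 7546 = 01110101111010
R = −(7546) = -7546 = 10001010000110
R = NOT 10001010000110 = 01110101111001 = 7545

7545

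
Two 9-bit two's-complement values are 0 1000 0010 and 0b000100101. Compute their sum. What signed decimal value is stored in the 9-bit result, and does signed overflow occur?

167; no overflow

0 1000 0010 → 010000010 = 130 (signed)
0b000100101 → 000100101 = 37 (signed)
  010000010
+ 000100101
= 010100111
Result 010100111: MSB = 0 → value 167.
Both addends are non-negative and so is the stored result: no signed overflow.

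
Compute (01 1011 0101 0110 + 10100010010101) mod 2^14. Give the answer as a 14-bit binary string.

00001111101011

  01101101010110
+ 10100010010101
= 00001111101011  (discard carry-out 1)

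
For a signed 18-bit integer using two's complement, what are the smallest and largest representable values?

min = -131072, max = 131071

Minimum: −2^17 = -131072.
Maximum: 2^17 − 1 = 131071.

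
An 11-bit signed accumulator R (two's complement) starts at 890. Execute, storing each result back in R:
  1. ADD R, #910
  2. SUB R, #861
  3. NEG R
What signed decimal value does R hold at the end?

-939

Start: R = 890 = 01101111010.
R = 890 + 910 = 1800; wraps to -248 = 11100001000
R = -248 − 861 = -1109; wraps to 939 = 01110101011
R = −(939) = -939 = 10001010101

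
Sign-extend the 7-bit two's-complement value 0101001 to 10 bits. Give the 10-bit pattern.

0000101001

MSB of 0101001 is 0; replicate it into the new high bits.
000|0101001 → 0000101001 (still 41).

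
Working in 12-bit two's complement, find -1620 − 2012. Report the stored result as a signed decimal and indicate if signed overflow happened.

464; overflow

-1620 → 100110101100
2012 → 011111011100
Subtract via negate-and-add: invert 011111011100 + 1 = 100000100100 (i.e. -2012).
  100110101100
+ 100000100100
= 000111010000  (discard carry-out 1)
Result 000111010000: MSB = 0 → value 464.
Both addends (after negating the subtrahend) are negative but the stored result is non-negative: signed overflow. The true value -1620 − 2012 = -3632 lies outside [-2048, 2047].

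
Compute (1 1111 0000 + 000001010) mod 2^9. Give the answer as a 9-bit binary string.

111111010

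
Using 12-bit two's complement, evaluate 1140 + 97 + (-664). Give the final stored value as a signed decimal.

573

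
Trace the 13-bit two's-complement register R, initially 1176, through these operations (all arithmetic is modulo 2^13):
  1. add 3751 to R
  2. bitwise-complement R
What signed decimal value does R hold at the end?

3264

Start: R = 1176 = 0010010011000.
R = 1176 + 3751 = 4927; wraps to -3265 = 1001100111111
R = NOT 1001100111111 = 0110011000000 = 3264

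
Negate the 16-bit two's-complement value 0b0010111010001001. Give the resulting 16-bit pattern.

1101000101110111

Invert: 1101000101110110. Add 1: 1101000101110111.
Check: 0010111010001001 = 11913, 1101000101110111 = -11913.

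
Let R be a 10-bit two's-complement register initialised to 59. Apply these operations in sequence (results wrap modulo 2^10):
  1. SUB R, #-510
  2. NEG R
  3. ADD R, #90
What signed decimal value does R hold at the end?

-479

Start: R = 59 = 0000111011.
R = 59 − (-510) = 569; wraps to -455 = 1000111001
R = −(-455) = 455 = 0111000111
R = 455 + 90 = 545; wraps to -479 = 1000100001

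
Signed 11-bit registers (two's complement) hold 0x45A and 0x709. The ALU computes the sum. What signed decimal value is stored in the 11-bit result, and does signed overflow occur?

867; overflow

0x45A = 10001011010 = -934 (signed)
0x709 = 11100001001 = -247 (signed)
  10001011010
+ 11100001001
= 01101100011  (discard carry-out 1)
Result 01101100011: MSB = 0 → value 867.
Both addends are negative but the stored result is non-negative: signed overflow. The true value -934 + (-247) = -1181 lies outside [-1024, 1023].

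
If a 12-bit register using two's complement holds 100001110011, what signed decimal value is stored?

MSB is 1, so the value is negative.
Unsigned reading: 2163. Subtract 2^12 = 4096: 2163 − 4096 = -1933.

-1933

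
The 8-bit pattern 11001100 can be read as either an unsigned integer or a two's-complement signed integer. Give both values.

unsigned = 204, signed = -52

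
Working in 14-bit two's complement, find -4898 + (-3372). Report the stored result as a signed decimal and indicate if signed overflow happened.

8114; overflow

-4898 → 10110011011110
-3372 → 11001011010100
  10110011011110
+ 11001011010100
= 01111110110010  (discard carry-out 1)
Result 01111110110010: MSB = 0 → value 8114.
Both addends are negative but the stored result is non-negative: signed overflow. The true value -4898 + (-3372) = -8270 lies outside [-8192, 8191].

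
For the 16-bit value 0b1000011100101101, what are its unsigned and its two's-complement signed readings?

unsigned = 34605, signed = -30931

Unsigned: 1000011100101101 = 34605.
Signed: MSB=1 → 34605 − 65536 = -30931.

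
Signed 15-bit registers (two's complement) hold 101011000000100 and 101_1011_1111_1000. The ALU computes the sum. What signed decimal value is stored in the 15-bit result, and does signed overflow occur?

101011000000100 = -10748 (signed)
101_1011_1111_1000 → 101101111111000 = -9224 (signed)
  101011000000100
+ 101101111111000
= 011000111111100  (discard carry-out 1)
Result 011000111111100: MSB = 0 → value 12796.
Both addends are negative but the stored result is non-negative: signed overflow. The true value -10748 + (-9224) = -19972 lies outside [-16384, 16383].

12796; overflow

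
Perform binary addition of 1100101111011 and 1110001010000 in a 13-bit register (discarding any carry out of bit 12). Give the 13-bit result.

  1100101111011
+ 1110001010000
= 1010111001011  (discard carry-out 1)

1010111001011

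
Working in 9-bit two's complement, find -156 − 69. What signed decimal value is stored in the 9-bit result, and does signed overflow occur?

-225; no overflow

-156 → 101100100
69 → 001000101
Subtract via negate-and-add: invert 001000101 + 1 = 110111011 (i.e. -69).
  101100100
+ 110111011
= 100011111  (discard carry-out 1)
Result 100011111: MSB = 1 → 287 − 512 = -225.
Both addends (after negating the subtrahend) are negative and so is the stored result: no signed overflow.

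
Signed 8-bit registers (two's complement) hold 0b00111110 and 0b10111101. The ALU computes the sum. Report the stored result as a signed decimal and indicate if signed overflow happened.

0b00111110 → 00111110 = 62 (signed)
0b10111101 → 10111101 = -67 (signed)
  00111110
+ 10111101
= 11111011
Result 11111011: MSB = 1 → 251 − 256 = -5.
Addends have opposite signs, so signed overflow cannot occur.

-5; no overflow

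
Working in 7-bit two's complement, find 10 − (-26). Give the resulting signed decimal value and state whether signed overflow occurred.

10 → 0001010
-26 → 1100110
Subtract via negate-and-add: invert 1100110 + 1 = 0011010 (i.e. 26).
  0001010
+ 0011010
= 0100100
Result 0100100: MSB = 0 → value 36.
Both addends (after negating the subtrahend) are non-negative and so is the stored result: no signed overflow.

36; no overflow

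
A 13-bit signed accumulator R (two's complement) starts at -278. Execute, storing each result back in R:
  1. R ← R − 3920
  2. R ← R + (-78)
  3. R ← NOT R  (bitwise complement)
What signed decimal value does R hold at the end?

Start: R = -278 = 1111011101010.
R = -278 − 3920 = -4198; wraps to 3994 = 0111110011010
R = 3994 + (-78) = 3916 = 0111101001100
R = NOT 0111101001100 = 1000010110011 = -3917

-3917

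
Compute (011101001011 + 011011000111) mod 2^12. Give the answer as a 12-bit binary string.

111000010010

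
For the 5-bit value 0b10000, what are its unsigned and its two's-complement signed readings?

Unsigned: 10000 = 16.
Signed: MSB=1 → 16 − 32 = -16.

unsigned = 16, signed = -16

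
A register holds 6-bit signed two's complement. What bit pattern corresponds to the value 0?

000000

0 is non-negative, so write it directly in 6 bits: 000000.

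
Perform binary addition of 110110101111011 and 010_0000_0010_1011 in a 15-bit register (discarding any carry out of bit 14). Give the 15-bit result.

000110110100110

  110110101111011
+ 010000000101011
= 000110110100110  (discard carry-out 1)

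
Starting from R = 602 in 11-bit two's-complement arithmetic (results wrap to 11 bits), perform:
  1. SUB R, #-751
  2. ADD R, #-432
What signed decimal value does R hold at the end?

Start: R = 602 = 01001011010.
R = 602 − (-751) = 1353; wraps to -695 = 10101001001
R = -695 + (-432) = -1127; wraps to 921 = 01110011001

921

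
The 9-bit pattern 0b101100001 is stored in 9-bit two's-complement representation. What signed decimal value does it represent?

-159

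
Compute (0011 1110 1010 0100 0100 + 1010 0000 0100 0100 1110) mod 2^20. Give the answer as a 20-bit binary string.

11011110111010010010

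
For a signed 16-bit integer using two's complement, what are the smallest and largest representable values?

min = -32768, max = 32767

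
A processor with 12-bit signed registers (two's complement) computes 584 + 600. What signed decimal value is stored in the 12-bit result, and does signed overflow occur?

1184; no overflow

584 → 001001001000
600 → 001001011000
  001001001000
+ 001001011000
= 010010100000
Result 010010100000: MSB = 0 → value 1184.
Both addends are non-negative and so is the stored result: no signed overflow.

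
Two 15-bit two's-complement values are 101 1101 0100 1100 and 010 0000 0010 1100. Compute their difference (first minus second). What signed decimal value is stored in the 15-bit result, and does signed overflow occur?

15648; overflow

101 1101 0100 1100 → 101110101001100 = -8884 (signed)
010 0000 0010 1100 → 010000000101100 = 8236 (signed)
Subtract via negate-and-add: invert 010000000101100 + 1 = 101111111010100 (i.e. -8236).
  101110101001100
+ 101111111010100
= 011110100100000  (discard carry-out 1)
Result 011110100100000: MSB = 0 → value 15648.
Both addends (after negating the subtrahend) are negative but the stored result is non-negative: signed overflow. The true value -8884 − 8236 = -17120 lies outside [-16384, 16383].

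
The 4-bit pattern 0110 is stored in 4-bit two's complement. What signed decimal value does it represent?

6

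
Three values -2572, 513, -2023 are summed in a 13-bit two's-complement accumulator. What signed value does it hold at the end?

-4082

-2572 + 513 = -2059 (1011111110101)
-2059 + (-2023) = -4082 (1000000001110)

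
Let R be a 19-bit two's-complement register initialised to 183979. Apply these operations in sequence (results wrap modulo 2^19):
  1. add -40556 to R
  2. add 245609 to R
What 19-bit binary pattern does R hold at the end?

1011110111110101000

Start: R = 183979 = 0101100111010101011.
R = 183979 + (-40556) = 143423 = 0100011000000111111
R = 143423 + 245609 = 389032; wraps to -135256 = 1011110111110101000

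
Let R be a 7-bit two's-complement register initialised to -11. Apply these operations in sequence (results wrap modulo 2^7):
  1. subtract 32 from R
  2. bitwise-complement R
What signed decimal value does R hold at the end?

42

Start: R = -11 = 1110101.
R = -11 − 32 = -43 = 1010101
R = NOT 1010101 = 0101010 = 42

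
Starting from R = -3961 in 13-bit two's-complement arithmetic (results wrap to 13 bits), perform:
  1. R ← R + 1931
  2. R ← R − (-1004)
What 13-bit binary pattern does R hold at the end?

1101111111110

Start: R = -3961 = 1000010000111.
R = -3961 + 1931 = -2030 = 1100000010010
R = -2030 − (-1004) = -1026 = 1101111111110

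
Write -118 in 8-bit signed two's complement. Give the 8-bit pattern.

|-118| = 118 = 01110110 in 8 bits.
Invert the bits: 10001001. Add 1: 10001010.
Check: 10001010 reads as 138 − 256 = -118.

10001010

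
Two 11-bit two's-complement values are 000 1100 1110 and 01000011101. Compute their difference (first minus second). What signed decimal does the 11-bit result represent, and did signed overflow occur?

000 1100 1110 → 00011001110 = 206 (signed)
01000011101 = 541 (signed)
Subtract via negate-and-add: invert 01000011101 + 1 = 10111100011 (i.e. -541).
  00011001110
+ 10111100011
= 11010110001
Result 11010110001: MSB = 1 → 1713 − 2048 = -335.
Addends (after negating the subtrahend) have opposite signs, so signed overflow cannot occur.

-335; no overflow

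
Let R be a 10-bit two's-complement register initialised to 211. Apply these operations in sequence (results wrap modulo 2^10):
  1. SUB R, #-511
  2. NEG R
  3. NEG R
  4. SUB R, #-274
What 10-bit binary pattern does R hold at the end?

1111100100

Start: R = 211 = 0011010011.
R = 211 − (-511) = 722; wraps to -302 = 1011010010
R = −(-302) = 302 = 0100101110
R = −(302) = -302 = 1011010010
R = -302 − (-274) = -28 = 1111100100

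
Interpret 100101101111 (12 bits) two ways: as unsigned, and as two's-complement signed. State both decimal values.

unsigned = 2415, signed = -1681

Unsigned: 100101101111 = 2415.
Signed: MSB=1 → 2415 − 4096 = -1681.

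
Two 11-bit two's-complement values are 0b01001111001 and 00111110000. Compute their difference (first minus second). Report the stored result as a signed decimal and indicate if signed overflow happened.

137; no overflow

0b01001111001 → 01001111001 = 633 (signed)
00111110000 = 496 (signed)
Subtract via negate-and-add: invert 00111110000 + 1 = 11000010000 (i.e. -496).
  01001111001
+ 11000010000
= 00010001001  (discard carry-out 1)
Result 00010001001: MSB = 0 → value 137.
Addends (after negating the subtrahend) have opposite signs, so signed overflow cannot occur.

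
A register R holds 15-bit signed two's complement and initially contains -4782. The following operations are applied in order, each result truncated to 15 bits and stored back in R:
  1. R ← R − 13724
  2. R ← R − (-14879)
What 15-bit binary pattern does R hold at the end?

Start: R = -4782 = 110110101010010.
R = -4782 − 13724 = -18506; wraps to 14262 = 011011110110110
R = 14262 − (-14879) = 29141; wraps to -3627 = 111000111010101

111000111010101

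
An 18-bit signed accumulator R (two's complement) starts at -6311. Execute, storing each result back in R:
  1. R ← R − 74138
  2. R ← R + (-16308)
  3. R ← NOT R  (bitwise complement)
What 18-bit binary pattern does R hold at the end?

010111100111110100

Start: R = -6311 = 111110011101011001.
R = -6311 − 74138 = -80449 = 101100010110111111
R = -80449 + (-16308) = -96757 = 101000011000001011
R = NOT 101000011000001011 = 010111100111110100 = 96756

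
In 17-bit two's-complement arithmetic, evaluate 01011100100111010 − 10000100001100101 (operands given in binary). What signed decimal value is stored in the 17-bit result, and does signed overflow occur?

-20267; overflow

01011100100111010 = 47418 (signed)
10000100001100101 = -63387 (signed)
Subtract via negate-and-add: invert 10000100001100101 + 1 = 01111011110011011 (i.e. 63387).
  01011100100111010
+ 01111011110011011
= 11011000011010101
Result 11011000011010101: MSB = 1 → 110805 − 131072 = -20267.
Both addends (after negating the subtrahend) are non-negative but the stored result is negative: signed overflow. The true value 47418 − (-63387) = 110805 lies outside [-65536, 65535].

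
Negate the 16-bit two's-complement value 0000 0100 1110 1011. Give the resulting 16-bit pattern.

1111101100010101

Invert: 1111101100010100. Add 1: 1111101100010101.
Check: 0000010011101011 = 1259, 1111101100010101 = -1259.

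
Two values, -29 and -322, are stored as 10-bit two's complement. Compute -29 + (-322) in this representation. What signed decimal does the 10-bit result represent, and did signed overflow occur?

-29 → 1111100011
-322 → 1010111110
  1111100011
+ 1010111110
= 1010100001  (discard carry-out 1)
Result 1010100001: MSB = 1 → 673 − 1024 = -351.
Both addends are negative and so is the stored result: no signed overflow.

-351; no overflow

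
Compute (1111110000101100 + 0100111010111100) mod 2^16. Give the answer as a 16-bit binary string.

0100101011101000

  1111110000101100
+ 0100111010111100
= 0100101011101000  (discard carry-out 1)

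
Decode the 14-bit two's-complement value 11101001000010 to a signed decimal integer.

MSB is 1, so the value is negative.
Unsigned reading: 14914. Subtract 2^14 = 16384: 14914 − 16384 = -1470.

-1470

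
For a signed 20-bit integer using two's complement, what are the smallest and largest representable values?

min = -524288, max = 524287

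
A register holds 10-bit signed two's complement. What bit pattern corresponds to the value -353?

1010011111

|-353| = 353 = 0101100001 in 10 bits.
Invert the bits: 1010011110. Add 1: 1010011111.
Check: 1010011111 reads as 671 − 1024 = -353.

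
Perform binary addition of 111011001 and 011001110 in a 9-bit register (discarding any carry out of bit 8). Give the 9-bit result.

010100111

  111011001
+ 011001110
= 010100111  (discard carry-out 1)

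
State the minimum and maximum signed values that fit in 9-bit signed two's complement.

min = -256, max = 255

Minimum: −2^8 = -256.
Maximum: 2^8 − 1 = 255.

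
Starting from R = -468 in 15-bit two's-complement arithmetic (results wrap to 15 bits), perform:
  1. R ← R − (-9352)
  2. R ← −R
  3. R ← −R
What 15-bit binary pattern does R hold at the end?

Start: R = -468 = 111111000101100.
R = -468 − (-9352) = 8884 = 010001010110100
R = −(8884) = -8884 = 101110101001100
R = −(-8884) = 8884 = 010001010110100

010001010110100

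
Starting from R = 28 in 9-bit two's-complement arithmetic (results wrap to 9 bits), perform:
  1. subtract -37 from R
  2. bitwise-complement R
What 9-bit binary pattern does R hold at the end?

110111110

Start: R = 28 = 000011100.
R = 28 − (-37) = 65 = 001000001
R = NOT 001000001 = 110111110 = -66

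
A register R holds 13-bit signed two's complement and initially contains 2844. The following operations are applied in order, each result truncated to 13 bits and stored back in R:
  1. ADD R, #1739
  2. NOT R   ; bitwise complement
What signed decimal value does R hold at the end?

Start: R = 2844 = 0101100011100.
R = 2844 + 1739 = 4583; wraps to -3609 = 1000111100111
R = NOT 1000111100111 = 0111000011000 = 3608

3608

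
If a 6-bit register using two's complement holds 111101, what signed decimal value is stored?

-3

MSB is 1, so the value is negative.
Unsigned reading: 61. Subtract 2^6 = 64: 61 − 64 = -3.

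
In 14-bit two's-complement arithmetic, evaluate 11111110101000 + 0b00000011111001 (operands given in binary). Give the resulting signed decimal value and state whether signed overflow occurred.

11111110101000 = -88 (signed)
0b00000011111001 → 00000011111001 = 249 (signed)
  11111110101000
+ 00000011111001
= 00000010100001  (discard carry-out 1)
Result 00000010100001: MSB = 0 → value 161.
Addends have opposite signs, so signed overflow cannot occur.

161; no overflow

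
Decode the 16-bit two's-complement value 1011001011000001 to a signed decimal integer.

MSB is 1, so the value is negative.
Unsigned reading: 45761. Subtract 2^16 = 65536: 45761 − 65536 = -19775.

-19775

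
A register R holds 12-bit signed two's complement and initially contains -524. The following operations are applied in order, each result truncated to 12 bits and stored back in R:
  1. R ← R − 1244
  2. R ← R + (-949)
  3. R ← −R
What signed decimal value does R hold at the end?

Start: R = -524 = 110111110100.
R = -524 − 1244 = -1768 = 100100011000
R = -1768 + (-949) = -2717; wraps to 1379 = 010101100011
R = −(1379) = -1379 = 101010011101

-1379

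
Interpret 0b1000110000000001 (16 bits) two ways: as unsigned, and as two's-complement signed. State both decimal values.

unsigned = 35841, signed = -29695

Unsigned: 1000110000000001 = 35841.
Signed: MSB=1 → 35841 − 65536 = -29695.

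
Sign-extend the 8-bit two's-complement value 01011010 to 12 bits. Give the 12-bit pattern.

MSB of 01011010 is 0; replicate it into the new high bits.
0000|01011010 → 000001011010 (still 90).

000001011010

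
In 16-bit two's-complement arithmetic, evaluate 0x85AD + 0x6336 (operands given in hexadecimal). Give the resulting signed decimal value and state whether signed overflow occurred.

-5917; no overflow

0x85AD = 1000010110101101 = -31315 (signed)
0x6336 = 0110001100110110 = 25398 (signed)
  1000010110101101
+ 0110001100110110
= 1110100011100011
Result 1110100011100011: MSB = 1 → 59619 − 65536 = -5917.
Addends have opposite signs, so signed overflow cannot occur.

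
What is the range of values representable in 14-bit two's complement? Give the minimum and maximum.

Minimum: −2^13 = -8192.
Maximum: 2^13 − 1 = 8191.

min = -8192, max = 8191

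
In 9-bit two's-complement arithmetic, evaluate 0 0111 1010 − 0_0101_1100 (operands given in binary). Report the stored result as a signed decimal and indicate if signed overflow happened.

0 0111 1010 → 001111010 = 122 (signed)
0_0101_1100 → 001011100 = 92 (signed)
Subtract via negate-and-add: invert 001011100 + 1 = 110100100 (i.e. -92).
  001111010
+ 110100100
= 000011110  (discard carry-out 1)
Result 000011110: MSB = 0 → value 30.
Addends (after negating the subtrahend) have opposite signs, so signed overflow cannot occur.

30; no overflow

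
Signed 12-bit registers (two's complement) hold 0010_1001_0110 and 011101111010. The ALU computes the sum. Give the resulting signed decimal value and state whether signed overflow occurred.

-1520; overflow

0010_1001_0110 → 001010010110 = 662 (signed)
011101111010 = 1914 (signed)
  001010010110
+ 011101111010
= 101000010000
Result 101000010000: MSB = 1 → 2576 − 4096 = -1520.
Both addends are non-negative but the stored result is negative: signed overflow. The true value 662 + 1914 = 2576 lies outside [-2048, 2047].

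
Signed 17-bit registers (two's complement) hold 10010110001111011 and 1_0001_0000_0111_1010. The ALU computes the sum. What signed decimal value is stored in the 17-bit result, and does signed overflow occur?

10010110001111011 = -54149 (signed)
1_0001_0000_0111_1010 → 10001000001111010 = -61318 (signed)
  10010110001111011
+ 10001000001111010
= 00011110011110101  (discard carry-out 1)
Result 00011110011110101: MSB = 0 → value 15605.
Both addends are negative but the stored result is non-negative: signed overflow. The true value -54149 + (-61318) = -115467 lies outside [-65536, 65535].

15605; overflow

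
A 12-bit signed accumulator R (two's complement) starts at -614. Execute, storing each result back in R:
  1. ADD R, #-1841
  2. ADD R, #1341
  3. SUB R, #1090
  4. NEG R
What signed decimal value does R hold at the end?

-1892

Start: R = -614 = 110110011010.
R = -614 + (-1841) = -2455; wraps to 1641 = 011001101001
R = 1641 + 1341 = 2982; wraps to -1114 = 101110100110
R = -1114 − 1090 = -2204; wraps to 1892 = 011101100100
R = −(1892) = -1892 = 100010011100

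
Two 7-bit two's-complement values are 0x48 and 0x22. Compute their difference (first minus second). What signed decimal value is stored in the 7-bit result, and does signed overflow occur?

0x48 = 1001000 = -56 (signed)
0x22 = 0100010 = 34 (signed)
Subtract via negate-and-add: invert 0100010 + 1 = 1011110 (i.e. -34).
  1001000
+ 1011110
= 0100110  (discard carry-out 1)
Result 0100110: MSB = 0 → value 38.
Both addends (after negating the subtrahend) are negative but the stored result is non-negative: signed overflow. The true value -56 − 34 = -90 lies outside [-64, 63].

38; overflow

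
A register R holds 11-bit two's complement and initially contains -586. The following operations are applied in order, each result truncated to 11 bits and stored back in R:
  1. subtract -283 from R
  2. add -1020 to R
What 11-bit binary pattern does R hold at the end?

01011010101

Start: R = -586 = 10110110110.
R = -586 − (-283) = -303 = 11011010001
R = -303 + (-1020) = -1323; wraps to 725 = 01011010101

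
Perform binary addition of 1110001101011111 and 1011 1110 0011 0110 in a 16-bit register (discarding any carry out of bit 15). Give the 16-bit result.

  1110001101011111
+ 1011111000110110
= 1010000110010101  (discard carry-out 1)

1010000110010101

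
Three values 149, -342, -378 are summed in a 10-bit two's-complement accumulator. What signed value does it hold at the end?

453

149 + (-342) = -193 (1100111111)
-193 + (-378) = -571 → wraps to 453 (0111000101)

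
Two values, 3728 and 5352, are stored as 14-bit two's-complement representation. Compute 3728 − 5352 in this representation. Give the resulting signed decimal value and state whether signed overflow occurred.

-1624; no overflow

3728 → 00111010010000
5352 → 01010011101000
Subtract via negate-and-add: invert 01010011101000 + 1 = 10101100011000 (i.e. -5352).
  00111010010000
+ 10101100011000
= 11100110101000
Result 11100110101000: MSB = 1 → 14760 − 16384 = -1624.
Addends (after negating the subtrahend) have opposite signs, so signed overflow cannot occur.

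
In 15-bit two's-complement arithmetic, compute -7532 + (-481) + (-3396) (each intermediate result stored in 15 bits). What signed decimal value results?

-11409

-7532 + (-481) = -8013 (110000010110011)
-8013 + (-3396) = -11409 (101001101101111)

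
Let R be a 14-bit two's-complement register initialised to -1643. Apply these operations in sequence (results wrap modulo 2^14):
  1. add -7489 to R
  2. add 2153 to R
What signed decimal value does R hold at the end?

Start: R = -1643 = 11100110010101.
R = -1643 + (-7489) = -9132; wraps to 7252 = 01110001010100
R = 7252 + 2153 = 9405; wraps to -6979 = 10010010111101

-6979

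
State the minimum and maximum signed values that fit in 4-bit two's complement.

Minimum: −2^3 = -8.
Maximum: 2^3 − 1 = 7.

min = -8, max = 7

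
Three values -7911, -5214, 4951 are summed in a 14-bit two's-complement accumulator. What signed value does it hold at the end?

-8174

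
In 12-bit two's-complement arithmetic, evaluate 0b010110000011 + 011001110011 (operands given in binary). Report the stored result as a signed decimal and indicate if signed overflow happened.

0b010110000011 → 010110000011 = 1411 (signed)
011001110011 = 1651 (signed)
  010110000011
+ 011001110011
= 101111110110
Result 101111110110: MSB = 1 → 3062 − 4096 = -1034.
Both addends are non-negative but the stored result is negative: signed overflow. The true value 1411 + 1651 = 3062 lies outside [-2048, 2047].

-1034; overflow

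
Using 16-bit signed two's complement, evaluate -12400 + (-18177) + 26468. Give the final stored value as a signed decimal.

-12400 + (-18177) = -30577 (1000100010001111)
-30577 + 26468 = -4109 (1110111111110011)

-4109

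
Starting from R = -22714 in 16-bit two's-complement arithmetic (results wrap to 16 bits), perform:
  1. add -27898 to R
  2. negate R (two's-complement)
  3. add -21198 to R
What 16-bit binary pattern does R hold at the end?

0111001011100110

Start: R = -22714 = 1010011101000110.
R = -22714 + (-27898) = -50612; wraps to 14924 = 0011101001001100
R = −(14924) = -14924 = 1100010110110100
R = -14924 + (-21198) = -36122; wraps to 29414 = 0111001011100110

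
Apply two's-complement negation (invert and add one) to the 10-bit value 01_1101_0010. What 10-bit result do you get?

1000101110

Invert: 1000101101. Add 1: 1000101110.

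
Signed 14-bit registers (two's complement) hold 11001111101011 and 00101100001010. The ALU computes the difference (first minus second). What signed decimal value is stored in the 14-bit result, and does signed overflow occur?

-5919; no overflow

11001111101011 = -3093 (signed)
00101100001010 = 2826 (signed)
Subtract via negate-and-add: invert 00101100001010 + 1 = 11010011110110 (i.e. -2826).
  11001111101011
+ 11010011110110
= 10100011100001  (discard carry-out 1)
Result 10100011100001: MSB = 1 → 10465 − 16384 = -5919.
Both addends (after negating the subtrahend) are negative and so is the stored result: no signed overflow.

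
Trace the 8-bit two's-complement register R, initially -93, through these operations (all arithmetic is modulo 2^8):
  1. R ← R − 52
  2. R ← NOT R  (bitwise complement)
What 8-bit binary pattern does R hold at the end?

Start: R = -93 = 10100011.
R = -93 − 52 = -145; wraps to 111 = 01101111
R = NOT 01101111 = 10010000 = -112

10010000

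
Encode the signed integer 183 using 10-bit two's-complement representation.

0010110111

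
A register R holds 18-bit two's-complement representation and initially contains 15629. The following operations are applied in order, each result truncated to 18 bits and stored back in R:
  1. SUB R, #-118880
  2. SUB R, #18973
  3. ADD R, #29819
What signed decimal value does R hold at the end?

-116789

Start: R = 15629 = 000011110100001101.
R = 15629 − (-118880) = 134509; wraps to -127635 = 100000110101101101
R = -127635 − 18973 = -146608; wraps to 115536 = 011100001101010000
R = 115536 + 29819 = 145355; wraps to -116789 = 100011011111001011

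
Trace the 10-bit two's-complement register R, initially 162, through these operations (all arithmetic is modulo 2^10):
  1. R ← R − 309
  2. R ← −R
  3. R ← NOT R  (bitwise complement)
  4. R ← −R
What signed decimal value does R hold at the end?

148

Start: R = 162 = 0010100010.
R = 162 − 309 = -147 = 1101101101
R = −(-147) = 147 = 0010010011
R = NOT 0010010011 = 1101101100 = -148
R = −(-148) = 148 = 0010010100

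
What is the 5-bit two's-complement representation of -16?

10000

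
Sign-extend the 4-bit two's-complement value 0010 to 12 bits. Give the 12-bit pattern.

000000000010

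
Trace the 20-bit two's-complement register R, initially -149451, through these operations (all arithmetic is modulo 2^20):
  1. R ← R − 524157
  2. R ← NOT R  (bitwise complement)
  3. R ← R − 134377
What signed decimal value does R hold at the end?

-509346

Start: R = -149451 = 11011011100000110101.
R = -149451 − 524157 = -673608; wraps to 374968 = 01011011100010111000
R = NOT 01011011100010111000 = 10100100011101000111 = -374969
R = -374969 − 134377 = -509346 = 10000011101001011110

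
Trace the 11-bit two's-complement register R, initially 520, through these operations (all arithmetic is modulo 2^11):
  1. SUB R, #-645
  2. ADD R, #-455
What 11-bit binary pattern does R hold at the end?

01011000110

Start: R = 520 = 01000001000.
R = 520 − (-645) = 1165; wraps to -883 = 10010001101
R = -883 + (-455) = -1338; wraps to 710 = 01011000110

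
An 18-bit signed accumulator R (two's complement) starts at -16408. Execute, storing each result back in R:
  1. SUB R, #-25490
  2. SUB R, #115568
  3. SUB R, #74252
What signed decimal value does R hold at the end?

81406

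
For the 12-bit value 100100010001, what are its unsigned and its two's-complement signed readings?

Unsigned: 100100010001 = 2321.
Signed: MSB=1 → 2321 − 4096 = -1775.

unsigned = 2321, signed = -1775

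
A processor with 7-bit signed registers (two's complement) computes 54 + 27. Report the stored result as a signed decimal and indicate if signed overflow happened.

54 → 0110110
27 → 0011011
  0110110
+ 0011011
= 1010001
Result 1010001: MSB = 1 → 81 − 128 = -47.
Both addends are non-negative but the stored result is negative: signed overflow. The true value 54 + 27 = 81 lies outside [-64, 63].

-47; overflow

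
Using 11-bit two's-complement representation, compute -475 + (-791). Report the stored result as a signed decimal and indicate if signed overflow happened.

-475 → 11000100101
-791 → 10011101001
  11000100101
+ 10011101001
= 01100001110  (discard carry-out 1)
Result 01100001110: MSB = 0 → value 782.
Both addends are negative but the stored result is non-negative: signed overflow. The true value -475 + (-791) = -1266 lies outside [-1024, 1023].

782; overflow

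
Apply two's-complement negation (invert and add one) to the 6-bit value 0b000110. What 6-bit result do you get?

Invert: 111001. Add 1: 111010.
Check: 000110 = 6, 111010 = -6.

111010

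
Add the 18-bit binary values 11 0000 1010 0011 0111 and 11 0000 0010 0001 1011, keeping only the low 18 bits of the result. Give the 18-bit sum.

  110000101000110111
+ 110000001000011011
= 100000110001010010  (discard carry-out 1)

100000110001010010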